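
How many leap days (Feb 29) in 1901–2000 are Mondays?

4

Leap years in 1901–2000: 25 of them.
Feb 29 weekday advances by 5 (mod 7) from one leap year to the next four years later (or differs when a century non-leap intervenes).
Leap-day weekdays: 1904:Mon✓ 1908:Sat 1912:Thu 1916:Tue 1920:Sun 1924:Fri 1928:Wed 1932:Mon✓ 1936:Sat 1940:Thu 1944:Tue 1948:Sun 1952:Fri 1956:Wed 1960:Mon✓ 1964:Sat 1968:Thu 1972:Tue 1976:Sun 1980:Fri 1984:Wed 1988:Mon✓ 1992:Sat 1996:Thu 2000:Tue
Monday: 1904, 1932, 1960, 1988 → 4.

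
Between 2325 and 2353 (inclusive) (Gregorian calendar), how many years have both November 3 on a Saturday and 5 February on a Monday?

Check each year's weekday for November 3 and 5 February:
  2325: Tue/Thu  2326: Wed/Fri  2327: Thu/Sat  2328: Sat/Sun  2329: Sun/Tue  2330: Mon/Wed  2331: Tue/Thu  2332: Thu/Fri  2333: Fri/Sun  2334: Sat/Mon ✓  2335: Sun/Tue  2336: Tue/Wed  2337: Wed/Fri  2338: Thu/Sat  2339: Fri/Sun  2340: Sun/Mon  2341: Mon/Wed  2342: Tue/Thu  2343: Wed/Fri  2344: Fri/Sat  2345: Sat/Mon ✓  2346: Sun/Tue  2347: Mon/Wed  2348: Wed/Thu  2349: Thu/Sat  2350: Fri/Sun  2351: Sat/Mon ✓  2352: Mon/Tue  2353: Tue/Thu
Both conditions hold in: 2334, 2345, 2351 — 3.

3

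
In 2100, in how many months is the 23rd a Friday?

2

Check the 23rd of each month of 2100: Jan 23: Sat, Feb 23: Tue, Mar 23: Tue, Apr 23: Fri, May 23: Sun, Jun 23: Wed, Jul 23: Fri, Aug 23: Mon, Sep 23: Thu, Oct 23: Sat, Nov 23: Tue, Dec 23: Thu.
Friday occurs in April, July — 2 months.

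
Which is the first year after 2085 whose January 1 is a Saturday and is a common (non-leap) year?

2089

Jan 1 advances by 2 weekdays after a leap year and by 1 after a common year.
2085: Jan 1 is Monday.
2086: Tuesday
2087: Wednesday
2088: Thursday (leap)
2089: Saturday
2089 begins on a Saturday and is a common year.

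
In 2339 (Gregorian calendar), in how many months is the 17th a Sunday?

Check the 17th of each month of 2339: Jan 17: Tue, Feb 17: Fri, Mar 17: Fri, Apr 17: Mon, May 17: Wed, Jun 17: Sat, Jul 17: Mon, Aug 17: Thu, Sep 17: Sun, Oct 17: Tue, Nov 17: Fri, Dec 17: Sun.
Sunday occurs in September, December — 2 months.

2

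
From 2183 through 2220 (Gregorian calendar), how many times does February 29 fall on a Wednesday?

Leap years in 2183–2220: 9 of them.
Feb 29 weekday advances by 5 (mod 7) from one leap year to the next four years later (or differs when a century non-leap intervenes).
Leap-day weekdays: 2184:Sun 2188:Fri 2192:Wed✓ 2196:Mon 2204:Wed✓ 2208:Mon 2212:Sat 2216:Thu 2220:Tue
Wednesday: 2192, 2204 → 2.

2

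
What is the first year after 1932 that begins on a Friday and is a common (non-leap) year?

Jan 1 advances by 2 weekdays after a leap year and by 1 after a common year.
1932: Jan 1 is Friday (leap).
1933: Sunday
1934: Monday
1935: Tuesday
1936: Wednesday (leap)
1937: Friday
1937 begins on a Friday and is a common year.

1937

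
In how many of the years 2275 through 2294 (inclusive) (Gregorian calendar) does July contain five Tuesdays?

9

July has 31 days; it has five Tuesdays when Tuesday falls among the first (month-length − 28) days — i.e. when July 1 is one of Tuesday/Monday/Sunday.
July 1 by year: 2275:Thu 2276:Sat 2277:Sun✓ 2278:Mon✓ 2279:Tue✓ 2280:Thu 2281:Fri 2282:Sat 2283:Sun✓ 2284:Tue✓ 2285:Wed 2286:Thu 2287:Fri 2288:Sun✓ 2289:Mon✓ 2290:Tue✓ 2291:Wed 2292:Fri 2293:Sat 2294:Sun✓
Years with five Tuesdays: 2277, 2278, 2279, 2283, 2284, 2288, 2289, 2290, 2294 → 9.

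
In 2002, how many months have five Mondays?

4

A month of length L has five Mondays iff its first Monday is on day ≤ L−28 (so day 1–3 in a 31-day month, 1–2 in a 30-day month, day 1 in a leap February).
Checking each month of 2002: Jan starts Tue (31d); Feb starts Fri (28d); Mar starts Fri (31d); Apr starts Mon (30d) ✓; May starts Wed (31d); Jun starts Sat (30d); Jul starts Mon (31d) ✓; Aug starts Thu (31d); Sep starts Sun (30d) ✓; Oct starts Tue (31d); Nov starts Fri (30d); Dec starts Sun (31d) ✓.
Five-Monday months: April, July, September, December → 4.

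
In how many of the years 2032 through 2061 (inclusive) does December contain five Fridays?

December has 31 days; it has five Fridays when Friday falls among the first (month-length − 28) days — i.e. when December 1 is one of Friday/Thursday/Wednesday.
December 1 by year: 2032:Wed✓ 2033:Thu✓ 2034:Fri✓ 2035:Sat 2036:Mon 2037:Tue 2038:Wed✓ 2039:Thu✓ 2040:Sat 2041:Sun 2042:Mon 2043:Tue 2044:Thu✓ 2045:Fri✓ 2046:Sat 2047:Sun 2048:Tue 2049:Wed✓ 2050:Thu✓ 2051:Fri✓ 2052:Sun 2053:Mon 2054:Tue 2055:Wed✓ 2056:Fri✓ 2057:Sat 2058:Sun 2059:Mon 2060:Wed✓ 2061:Thu✓
Years with five Fridays: 2032, 2033, 2034, 2038, 2039, 2044, 2045, 2049, 2050, 2051, 2055, 2056, 2060, 2061 → 14.

14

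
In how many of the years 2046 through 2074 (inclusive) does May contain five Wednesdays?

May has 31 days; it has five Wednesdays when Wednesday falls among the first (month-length − 28) days — i.e. when May 1 is one of Wednesday/Tuesday/Monday.
May 1 by year: 2046:Tue✓ 2047:Wed✓ 2048:Fri 2049:Sat 2050:Sun 2051:Mon✓ 2052:Wed✓ 2053:Thu 2054:Fri 2055:Sat 2056:Mon✓ 2057:Tue✓ 2058:Wed✓ 2059:Thu 2060:Sat 2061:Sun 2062:Mon✓ 2063:Tue✓ 2064:Thu 2065:Fri 2066:Sat 2067:Sun 2068:Tue✓ 2069:Wed✓ 2070:Thu 2071:Fri 2072:Sun 2073:Mon✓ 2074:Tue✓
Years with five Wednesdays: 2046, 2047, 2051, 2052, 2056, 2057, 2058, 2062, 2063, 2068, 2069, 2073, 2074 → 13.

13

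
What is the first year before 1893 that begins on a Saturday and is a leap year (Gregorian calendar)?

1876

Jan 1 advances by 2 weekdays after a leap year and by 1 after a common year.
1893: Jan 1 is Sunday.
1892: Friday (leap)
1891: Thursday
1890: Wednesday
1889: Tuesday
1888: Sunday (leap)
1887: Saturday
1886: Friday
1885: Thursday
1884: Tuesday (leap)
1883: Monday
1882: Sunday
1881: Saturday
1880: Thursday (leap)
1879: Wednesday
1878: Tuesday
1877: Monday
1876: Saturday (leap)
1876 begins on a Saturday and is a leap year.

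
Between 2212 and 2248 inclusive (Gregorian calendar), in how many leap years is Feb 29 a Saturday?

Leap years in 2212–2248: 10 of them.
Feb 29 weekday advances by 5 (mod 7) from one leap year to the next four years later (or differs when a century non-leap intervenes).
Leap-day weekdays: 2212:Sat✓ 2216:Thu 2220:Tue 2224:Sun 2228:Fri 2232:Wed 2236:Mon 2240:Sat✓ 2244:Thu 2248:Tue
Saturday: 2212, 2240 → 2.

2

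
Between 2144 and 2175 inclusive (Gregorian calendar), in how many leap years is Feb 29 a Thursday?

1

Leap years in 2144–2175: 8 of them.
Feb 29 weekday advances by 5 (mod 7) from one leap year to the next four years later (or differs when a century non-leap intervenes).
Leap-day weekdays: 2144:Sat 2148:Thu✓ 2152:Tue 2156:Sun 2160:Fri 2164:Wed 2168:Mon 2172:Sat
Thursday: 2148 → 1.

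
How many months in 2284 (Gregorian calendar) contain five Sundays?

4

A month of length L has five Sundays iff its first Sunday is on day ≤ L−28 (so day 1–3 in a 31-day month, 1–2 in a 30-day month, day 1 in a leap February).
Checking each month of 2284: Jan starts Tue (31d); Feb starts Fri (29d); Mar starts Sat (31d) ✓; Apr starts Tue (30d); May starts Thu (31d); Jun starts Sun (30d) ✓; Jul starts Tue (31d); Aug starts Fri (31d) ✓; Sep starts Mon (30d); Oct starts Wed (31d); Nov starts Sat (30d) ✓; Dec starts Mon (31d).
Five-Sunday months: March, June, August, November → 4.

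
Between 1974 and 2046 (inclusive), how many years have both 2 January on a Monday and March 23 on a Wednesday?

0

Check each year's weekday for 2 January and March 23:
  1974: Wed/Sat  1975: Thu/Sun  1976: Fri/Tue  1977: Sun/Wed  1978: Mon/Thu  1979: Tue/Fri  1980: Wed/Sun  1981: Fri/Mon  1982: Sat/Tue  1983: Sun/Wed  1984: Mon/Fri  1985: Wed/Sat  1986: Thu/Sun  1987: Fri/Mon  …(45 more)…  2033: Sun/Wed  2034: Mon/Thu  2035: Tue/Fri  2036: Wed/Sun  2037: Fri/Mon  2038: Sat/Tue  2039: Sun/Wed  2040: Mon/Fri  2041: Wed/Sat  2042: Thu/Sun  2043: Fri/Mon  2044: Sat/Wed  2045: Mon/Thu  2046: Tue/Fri
Both conditions hold in: no year — 0.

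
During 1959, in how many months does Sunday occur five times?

A month of length L has five Sundays iff its first Sunday is on day ≤ L−28 (so day 1–3 in a 31-day month, 1–2 in a 30-day month, day 1 in a leap February).
Checking each month of 1959: Jan starts Thu (31d); Feb starts Sun (28d); Mar starts Sun (31d) ✓; Apr starts Wed (30d); May starts Fri (31d) ✓; Jun starts Mon (30d); Jul starts Wed (31d); Aug starts Sat (31d) ✓; Sep starts Tue (30d); Oct starts Thu (31d); Nov starts Sun (30d) ✓; Dec starts Tue (31d).
Five-Sunday months: March, May, August, November → 4.

4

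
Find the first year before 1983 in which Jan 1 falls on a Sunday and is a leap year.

Jan 1 advances by 2 weekdays after a leap year and by 1 after a common year.
1983: Jan 1 is Saturday.
1982: Friday
1981: Thursday
1980: Tuesday (leap)
1979: Monday
1978: Sunday
1977: Saturday
1976: Thursday (leap)
1975: Wednesday
1974: Tuesday
1973: Monday
1972: Saturday (leap)
1971: Friday
1970: Thursday
1969: Wednesday
1968: Monday (leap)
1967: Sunday
1966: Saturday
1965: Friday
1964: Wednesday (leap)
1963: Tuesday
1962: Monday
1961: Sunday
1960: Friday (leap)
1959: Thursday
1958: Wednesday
1957: Tuesday
1956: Sunday (leap)
1956 begins on a Sunday and is a leap year.

1956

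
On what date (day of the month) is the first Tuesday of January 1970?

6

January 1, 1970 is a Thursday, so the first Tuesday is the 6th.
The first Tuesday is 6 + 0 = 6.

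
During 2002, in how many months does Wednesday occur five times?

4

A month of length L has five Wednesdays iff its first Wednesday is on day ≤ L−28 (so day 1–3 in a 31-day month, 1–2 in a 30-day month, day 1 in a leap February).
Checking each month of 2002: Jan starts Tue (31d) ✓; Feb starts Fri (28d); Mar starts Fri (31d); Apr starts Mon (30d); May starts Wed (31d) ✓; Jun starts Sat (30d); Jul starts Mon (31d) ✓; Aug starts Thu (31d); Sep starts Sun (30d); Oct starts Tue (31d) ✓; Nov starts Fri (30d); Dec starts Sun (31d).
Five-Wednesday months: January, May, July, October → 4.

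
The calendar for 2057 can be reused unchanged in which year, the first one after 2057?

Two years share a calendar iff Jan 1 falls on the same weekday and both are leap or both are common. 2057: Jan 1 is Monday, common year.
2058: Jan 1 Tuesday, common
2059: Jan 1 Wednesday, common
2060: Jan 1 Thursday, leap
2061: Jan 1 Saturday, common
2062: Jan 1 Sunday, common
2063: Jan 1 Monday, common
2063 matches on both conditions.

2063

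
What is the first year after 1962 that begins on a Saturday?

1966

Jan 1 advances by 2 weekdays after a leap year and by 1 after a common year.
1962: Jan 1 is Monday.
1963: Tuesday
1964: Wednesday (leap)
1965: Friday
1966: Saturday
1966 begins on a Saturday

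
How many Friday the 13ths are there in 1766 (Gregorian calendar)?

Check the 13th of each month of 1766: Jan 13: Mon, Feb 13: Thu, Mar 13: Thu, Apr 13: Sun, May 13: Tue, Jun 13: Fri, Jul 13: Sun, Aug 13: Wed, Sep 13: Sat, Oct 13: Mon, Nov 13: Thu, Dec 13: Sat.
Friday occurs in June — 1 month.

1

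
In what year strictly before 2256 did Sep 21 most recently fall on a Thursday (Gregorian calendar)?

From one year to the next, a fixed date's weekday advances by 1, or by 2 when a Feb 29 lies between the two dates.
2256: September 21 is Sunday.
2255: Friday (−2)
2254: Thursday (−1)
Sep 21 falls on a Thursday in 2254.

2254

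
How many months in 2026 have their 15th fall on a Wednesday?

2

Check the 15th of each month of 2026: Jan 15: Thu, Feb 15: Sun, Mar 15: Sun, Apr 15: Wed, May 15: Fri, Jun 15: Mon, Jul 15: Wed, Aug 15: Sat, Sep 15: Tue, Oct 15: Thu, Nov 15: Sun, Dec 15: Tue.
Wednesday occurs in April, July — 2 months.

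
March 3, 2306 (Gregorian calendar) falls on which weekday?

Saturday

January 1, 2306 is a Monday.
March 3 is day 62 of the year, i.e. 61 days after Jan 1.
61 mod 7 = 5, so advance 5 weekdays from Monday: Saturday.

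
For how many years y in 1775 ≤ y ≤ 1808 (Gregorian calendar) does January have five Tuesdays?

14

January has 31 days; it has five Tuesdays when Tuesday falls among the first (month-length − 28) days — i.e. when January 1 is one of Tuesday/Monday/Sunday.
January 1 by year: 1775:Sun✓ 1776:Mon✓ 1777:Wed 1778:Thu 1779:Fri 1780:Sat 1781:Mon✓ 1782:Tue✓ 1783:Wed 1784:Thu 1785:Sat 1786:Sun✓ 1787:Mon✓ 1788:Tue✓ 1789:Thu …(4 more)… 1794:Wed 1795:Thu 1796:Fri 1797:Sun✓ 1798:Mon✓ 1799:Tue✓ 1800:Wed 1801:Thu 1802:Fri 1803:Sat 1804:Sun✓ 1805:Tue✓ 1806:Wed 1807:Thu 1808:Fri
Years with five Tuesdays: 1775, 1776, 1781, 1782, 1786, 1787, 1788, 1792, 1793, 1797, 1798, 1799, 1804, 1805 → 14.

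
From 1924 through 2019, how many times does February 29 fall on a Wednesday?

4

Leap years in 1924–2019: 24 of them.
Feb 29 weekday advances by 5 (mod 7) from one leap year to the next four years later (or differs when a century non-leap intervenes).
Leap-day weekdays: 1924:Fri 1928:Wed✓ 1932:Mon 1936:Sat 1940:Thu 1944:Tue 1948:Sun 1952:Fri 1956:Wed✓ 1960:Mon 1964:Sat 1968:Thu 1972:Tue 1976:Sun 1980:Fri 1984:Wed✓ 1988:Mon 1992:Sat 1996:Thu 2000:Tue 2004:Sun 2008:Fri 2012:Wed✓ 2016:Mon
Wednesday: 1928, 1956, 1984, 2012 → 4.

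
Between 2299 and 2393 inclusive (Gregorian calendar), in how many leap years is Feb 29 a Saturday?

4

Leap years in 2299–2393: 23 of them.
Feb 29 weekday advances by 5 (mod 7) from one leap year to the next four years later (or differs when a century non-leap intervenes).
Leap-day weekdays: 2304:Mon 2308:Sat✓ 2312:Thu 2316:Tue 2320:Sun 2324:Fri 2328:Wed 2332:Mon 2336:Sat✓ 2340:Thu 2344:Tue 2348:Sun 2352:Fri 2356:Wed 2360:Mon 2364:Sat✓ 2368:Thu 2372:Tue 2376:Sun 2380:Fri 2384:Wed 2388:Mon 2392:Sat✓
Saturday: 2308, 2336, 2364, 2392 → 4.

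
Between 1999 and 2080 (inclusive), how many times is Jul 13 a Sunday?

Track Jul 13's weekday year by year (advancing +1, or +2 across a Feb 29):
  1999: Tue  2000: Thu (+2)  2001: Fri (+1)  2002: Sat (+1)  2003: Sun (+1) ✓
  2004: Tue (+2)  2005: Wed (+1)  2006: Thu (+1)  2007: Fri (+1)  2008: Sun (+2) ✓
  2009: Mon (+1)  2010: Tue (+1)  2011: Wed (+1)  2012: Fri (+2)  … (54 more years) …
  2067: Wed (+1)  2068: Fri (+2)  2069: Sat (+1)  2070: Sun (+1) ✓  2071: Mon (+1)
  2072: Wed (+2)  2073: Thu (+1)  2074: Fri (+1)  2075: Sat (+1)  2076: Mon (+2)
  2077: Tue (+1)  2078: Wed (+1)  2079: Thu (+1)  2080: Sat (+2)
Sunday years: 2003, 2008, 2014, 2025, 2031, 2036, 2042, 2053, 2059, 2064, 2070 — 11 in total.

11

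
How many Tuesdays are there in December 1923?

December 1923 has 31 days and begins on Saturday.
The first Tuesday is December 4.
Tuesdays fall on 4, 11, 18, 25 — that's 4.

4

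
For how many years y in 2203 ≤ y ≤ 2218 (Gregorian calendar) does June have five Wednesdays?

4

June has 30 days; it has five Wednesdays when Wednesday falls among the first (month-length − 28) days — i.e. when June 1 is one of Wednesday/Tuesday.
June 1 by year: 2203:Wed✓ 2204:Fri 2205:Sat 2206:Sun 2207:Mon 2208:Wed✓ 2209:Thu 2210:Fri 2211:Sat 2212:Mon 2213:Tue✓ 2214:Wed✓ 2215:Thu 2216:Sat 2217:Sun 2218:Mon
Years with five Wednesdays: 2203, 2208, 2213, 2214 → 4.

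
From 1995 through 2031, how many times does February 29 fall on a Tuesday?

Leap years in 1995–2031: 9 of them.
Feb 29 weekday advances by 5 (mod 7) from one leap year to the next four years later (or differs when a century non-leap intervenes).
Leap-day weekdays: 1996:Thu 2000:Tue✓ 2004:Sun 2008:Fri 2012:Wed 2016:Mon 2020:Sat 2024:Thu 2028:Tue✓
Tuesday: 2000, 2028 → 2.

2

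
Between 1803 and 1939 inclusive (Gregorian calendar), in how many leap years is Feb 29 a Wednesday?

5

Leap years in 1803–1939: 33 of them.
Feb 29 weekday advances by 5 (mod 7) from one leap year to the next four years later (or differs when a century non-leap intervenes).
Leap-day weekdays: 1804:Wed✓ 1808:Mon 1812:Sat 1816:Thu 1820:Tue 1824:Sun 1828:Fri 1832:Wed✓ 1836:Mon 1840:Sat 1844:Thu 1848:Tue 1852:Sun …(7 more)… 1884:Fri 1888:Wed✓ 1892:Mon 1896:Sat 1904:Mon 1908:Sat 1912:Thu 1916:Tue 1920:Sun 1924:Fri 1928:Wed✓ 1932:Mon 1936:Sat
Wednesday: 1804, 1832, 1860, 1888, 1928 → 5.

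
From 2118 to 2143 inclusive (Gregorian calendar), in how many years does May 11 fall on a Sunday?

4

Track May 11's weekday year by year (advancing +1, or +2 across a Feb 29):
  2118: Wed  2119: Thu (+1)  2120: Sat (+2)  2121: Sun (+1) ✓  2122: Mon (+1)
  2123: Tue (+1)  2124: Thu (+2)  2125: Fri (+1)  2126: Sat (+1)  2127: Sun (+1) ✓
  2128: Tue (+2)  2129: Wed (+1)  2130: Thu (+1)  2131: Fri (+1)  2132: Sun (+2) ✓
  2133: Mon (+1)  2134: Tue (+1)  2135: Wed (+1)  2136: Fri (+2)  2137: Sat (+1)
  2138: Sun (+1) ✓  2139: Mon (+1)  2140: Wed (+2)  2141: Thu (+1)  2142: Fri (+1)
  2143: Sat (+1)
Sunday years: 2121, 2127, 2132, 2138 — 4 in total.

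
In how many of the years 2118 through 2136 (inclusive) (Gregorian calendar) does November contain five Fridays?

November has 30 days; it has five Fridays when Friday falls among the first (month-length − 28) days — i.e. when November 1 is one of Friday/Thursday.
November 1 by year: 2118:Tue 2119:Wed 2120:Fri✓ 2121:Sat 2122:Sun 2123:Mon 2124:Wed 2125:Thu✓ 2126:Fri✓ 2127:Sat 2128:Mon 2129:Tue 2130:Wed 2131:Thu✓ 2132:Sat 2133:Sun 2134:Mon 2135:Tue 2136:Thu✓
Years with five Fridays: 2120, 2125, 2126, 2131, 2136 → 5.

5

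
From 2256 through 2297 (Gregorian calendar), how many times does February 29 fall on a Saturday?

Leap years in 2256–2297: 11 of them.
Feb 29 weekday advances by 5 (mod 7) from one leap year to the next four years later (or differs when a century non-leap intervenes).
Leap-day weekdays: 2256:Fri 2260:Wed 2264:Mon 2268:Sat✓ 2272:Thu 2276:Tue 2280:Sun 2284:Fri 2288:Wed 2292:Mon 2296:Sat✓
Saturday: 2268, 2296 → 2.

2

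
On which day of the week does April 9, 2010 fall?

January 1, 2010 is a Friday.
April 9 is day 99 of the year, i.e. 98 days after Jan 1.
98 mod 7 = 0, so advance 0 weekdays from Friday: Friday.

Friday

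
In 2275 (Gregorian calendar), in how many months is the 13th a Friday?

Check the 13th of each month of 2275: Jan 13: Wed, Feb 13: Sat, Mar 13: Sat, Apr 13: Tue, May 13: Thu, Jun 13: Sun, Jul 13: Tue, Aug 13: Fri, Sep 13: Mon, Oct 13: Wed, Nov 13: Sat, Dec 13: Mon.
Friday occurs in August — 1 month.

1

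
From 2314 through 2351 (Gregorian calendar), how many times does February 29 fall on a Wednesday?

1

Leap years in 2314–2351: 9 of them.
Feb 29 weekday advances by 5 (mod 7) from one leap year to the next four years later (or differs when a century non-leap intervenes).
Leap-day weekdays: 2316:Tue 2320:Sun 2324:Fri 2328:Wed✓ 2332:Mon 2336:Sat 2340:Thu 2344:Tue 2348:Sun
Wednesday: 2328 → 1.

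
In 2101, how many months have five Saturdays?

A month of length L has five Saturdays iff its first Saturday is on day ≤ L−28 (so day 1–3 in a 31-day month, 1–2 in a 30-day month, day 1 in a leap February).
Checking each month of 2101: Jan starts Sat (31d) ✓; Feb starts Tue (28d); Mar starts Tue (31d); Apr starts Fri (30d) ✓; May starts Sun (31d); Jun starts Wed (30d); Jul starts Fri (31d) ✓; Aug starts Mon (31d); Sep starts Thu (30d); Oct starts Sat (31d) ✓; Nov starts Tue (30d); Dec starts Thu (31d) ✓.
Five-Saturday months: January, April, July, October, December → 5.

5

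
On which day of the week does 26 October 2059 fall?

January 1, 2059 is a Wednesday.
October 26 is day 299 of the year, i.e. 298 days after Jan 1.
298 mod 7 = 4, so advance 4 weekdays from Wednesday: Sunday.

Sunday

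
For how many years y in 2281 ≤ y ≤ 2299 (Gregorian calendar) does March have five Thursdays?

10

March has 31 days; it has five Thursdays when Thursday falls among the first (month-length − 28) days — i.e. when March 1 is one of Thursday/Wednesday/Tuesday.
March 1 by year: 2281:Tue✓ 2282:Wed✓ 2283:Thu✓ 2284:Sat 2285:Sun 2286:Mon 2287:Tue✓ 2288:Thu✓ 2289:Fri 2290:Sat 2291:Sun 2292:Tue✓ 2293:Wed✓ 2294:Thu✓ 2295:Fri 2296:Sun 2297:Mon 2298:Tue✓ 2299:Wed✓
Years with five Thursdays: 2281, 2282, 2283, 2287, 2288, 2292, 2293, 2294, 2298, 2299 → 10.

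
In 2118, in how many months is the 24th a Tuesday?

1

Check the 24th of each month of 2118: Jan 24: Mon, Feb 24: Thu, Mar 24: Thu, Apr 24: Sun, May 24: Tue, Jun 24: Fri, Jul 24: Sun, Aug 24: Wed, Sep 24: Sat, Oct 24: Mon, Nov 24: Thu, Dec 24: Sat.
Tuesday occurs in May — 1 month.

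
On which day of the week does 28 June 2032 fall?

January 1, 2032 is a Thursday.
June 28 is day 180 of the year, i.e. 179 days after Jan 1.
179 mod 7 = 4, so advance 4 weekdays from Thursday: Monday.

Monday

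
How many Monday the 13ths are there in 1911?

Check the 13th of each month of 1911: Jan 13: Fri, Feb 13: Mon, Mar 13: Mon, Apr 13: Thu, May 13: Sat, Jun 13: Tue, Jul 13: Thu, Aug 13: Sun, Sep 13: Wed, Oct 13: Fri, Nov 13: Mon, Dec 13: Wed.
Monday occurs in February, March, November — 3 months.

3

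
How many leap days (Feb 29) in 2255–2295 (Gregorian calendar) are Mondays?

2

Leap years in 2255–2295: 10 of them.
Feb 29 weekday advances by 5 (mod 7) from one leap year to the next four years later (or differs when a century non-leap intervenes).
Leap-day weekdays: 2256:Fri 2260:Wed 2264:Mon✓ 2268:Sat 2272:Thu 2276:Tue 2280:Sun 2284:Fri 2288:Wed 2292:Mon✓
Monday: 2264, 2292 → 2.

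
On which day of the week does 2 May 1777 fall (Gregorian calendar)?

Friday

January 1, 1777 is a Wednesday.
May 2 is day 122 of the year, i.e. 121 days after Jan 1.
121 mod 7 = 2, so advance 2 weekdays from Wednesday: Friday.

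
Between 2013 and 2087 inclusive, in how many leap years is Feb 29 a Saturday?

3

Leap years in 2013–2087: 18 of them.
Feb 29 weekday advances by 5 (mod 7) from one leap year to the next four years later (or differs when a century non-leap intervenes).
Leap-day weekdays: 2016:Mon 2020:Sat✓ 2024:Thu 2028:Tue 2032:Sun 2036:Fri 2040:Wed 2044:Mon 2048:Sat✓ 2052:Thu 2056:Tue 2060:Sun 2064:Fri 2068:Wed 2072:Mon 2076:Sat✓ 2080:Thu 2084:Tue
Saturday: 2020, 2048, 2076 → 3.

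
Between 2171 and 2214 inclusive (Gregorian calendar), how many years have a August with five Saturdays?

20

August has 31 days; it has five Saturdays when Saturday falls among the first (month-length − 28) days — i.e. when August 1 is one of Saturday/Friday/Thursday.
August 1 by year: 2171:Thu✓ 2172:Sat✓ 2173:Sun 2174:Mon 2175:Tue 2176:Thu✓ 2177:Fri✓ 2178:Sat✓ 2179:Sun 2180:Tue 2181:Wed 2182:Thu✓ 2183:Fri✓ 2184:Sun 2185:Mon …(14 more)… 2200:Fri✓ 2201:Sat✓ 2202:Sun 2203:Mon 2204:Wed 2205:Thu✓ 2206:Fri✓ 2207:Sat✓ 2208:Mon 2209:Tue 2210:Wed 2211:Thu✓ 2212:Sat✓ 2213:Sun 2214:Mon
Years with five Saturdays: 2171, 2172, 2176, 2177, 2178, 2182, 2183, 2188, 2189, 2193, 2194, 2195, 2199, 2200, 2201, 2205, 2206, 2207, 2211, 2212 → 20.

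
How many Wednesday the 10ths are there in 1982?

Check the 10th of each month of 1982: Jan 10: Sun, Feb 10: Wed, Mar 10: Wed, Apr 10: Sat, May 10: Mon, Jun 10: Thu, Jul 10: Sat, Aug 10: Tue, Sep 10: Fri, Oct 10: Sun, Nov 10: Wed, Dec 10: Fri.
Wednesday occurs in February, March, November — 3 months.

3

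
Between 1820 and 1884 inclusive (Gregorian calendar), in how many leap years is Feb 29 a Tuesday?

3

Leap years in 1820–1884: 17 of them.
Feb 29 weekday advances by 5 (mod 7) from one leap year to the next four years later (or differs when a century non-leap intervenes).
Leap-day weekdays: 1820:Tue✓ 1824:Sun 1828:Fri 1832:Wed 1836:Mon 1840:Sat 1844:Thu 1848:Tue✓ 1852:Sun 1856:Fri 1860:Wed 1864:Mon 1868:Sat 1872:Thu 1876:Tue✓ 1880:Sun 1884:Fri
Tuesday: 1820, 1848, 1876 → 3.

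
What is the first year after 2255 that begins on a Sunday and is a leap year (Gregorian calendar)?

Jan 1 advances by 2 weekdays after a leap year and by 1 after a common year.
2255: Jan 1 is Monday.
2256: Tuesday (leap)
2257: Thursday
2258: Friday
2259: Saturday
2260: Sunday (leap)
2260 begins on a Sunday and is a leap year.

2260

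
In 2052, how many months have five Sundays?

4

A month of length L has five Sundays iff its first Sunday is on day ≤ L−28 (so day 1–3 in a 31-day month, 1–2 in a 30-day month, day 1 in a leap February).
Checking each month of 2052: Jan starts Mon (31d); Feb starts Thu (29d); Mar starts Fri (31d) ✓; Apr starts Mon (30d); May starts Wed (31d); Jun starts Sat (30d) ✓; Jul starts Mon (31d); Aug starts Thu (31d); Sep starts Sun (30d) ✓; Oct starts Tue (31d); Nov starts Fri (30d); Dec starts Sun (31d) ✓.
Five-Sunday months: March, June, September, December → 4.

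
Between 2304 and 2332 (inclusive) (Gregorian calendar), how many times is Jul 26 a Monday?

4

Track Jul 26's weekday year by year (advancing +1, or +2 across a Feb 29):
  2304: Tue  2305: Wed (+1)  2306: Thu (+1)  2307: Fri (+1)  2308: Sun (+2)
  2309: Mon (+1) ✓  2310: Tue (+1)  2311: Wed (+1)  2312: Fri (+2)  2313: Sat (+1)
  2314: Sun (+1)  2315: Mon (+1) ✓  2316: Wed (+2)  2317: Thu (+1)  2318: Fri (+1)
  2319: Sat (+1)  2320: Mon (+2) ✓  2321: Tue (+1)  2322: Wed (+1)  2323: Thu (+1)
  2324: Sat (+2)  2325: Sun (+1)  2326: Mon (+1) ✓  2327: Tue (+1)  2328: Thu (+2)
  2329: Fri (+1)  2330: Sat (+1)  2331: Sun (+1)  2332: Tue (+2)
Monday years: 2309, 2315, 2320, 2326 — 4 in total.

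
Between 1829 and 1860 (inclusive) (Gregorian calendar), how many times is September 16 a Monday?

Track September 16's weekday year by year (advancing +1, or +2 across a Feb 29):
  1829: Wed  1830: Thu (+1)  1831: Fri (+1)  1832: Sun (+2)  1833: Mon (+1) ✓
  1834: Tue (+1)  1835: Wed (+1)  1836: Fri (+2)  1837: Sat (+1)  1838: Sun (+1)
  1839: Mon (+1) ✓  1840: Wed (+2)  1841: Thu (+1)  1842: Fri (+1)  … (4 more years) …
  1847: Thu (+1)  1848: Sat (+2)  1849: Sun (+1)  1850: Mon (+1) ✓  1851: Tue (+1)
  1852: Thu (+2)  1853: Fri (+1)  1854: Sat (+1)  1855: Sun (+1)  1856: Tue (+2)
  1857: Wed (+1)  1858: Thu (+1)  1859: Fri (+1)  1860: Sun (+2)
Monday years: 1833, 1839, 1844, 1850 — 4 in total.

4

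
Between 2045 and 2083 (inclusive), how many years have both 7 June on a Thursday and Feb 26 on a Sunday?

1

Check each year's weekday for 7 June and Feb 26:
  2045: Wed/Sun  2046: Thu/Mon  2047: Fri/Tue  2048: Sun/Wed  2049: Mon/Fri  2050: Tue/Sat  2051: Wed/Sun  2052: Fri/Mon  2053: Sat/Wed  2054: Sun/Thu  2055: Mon/Fri  2056: Wed/Sat  2057: Thu/Mon  2058: Fri/Tue  …(11 more)…  2070: Sat/Wed  2071: Sun/Thu  2072: Tue/Fri  2073: Wed/Sun  2074: Thu/Mon  2075: Fri/Tue  2076: Sun/Wed  2077: Mon/Fri  2078: Tue/Sat  2079: Wed/Sun  2080: Fri/Mon  2081: Sat/Wed  2082: Sun/Thu  2083: Mon/Fri
Both conditions hold in: 2068 — 1.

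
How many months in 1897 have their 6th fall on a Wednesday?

2

Check the 6th of each month of 1897: Jan 6: Wed, Feb 6: Sat, Mar 6: Sat, Apr 6: Tue, May 6: Thu, Jun 6: Sun, Jul 6: Tue, Aug 6: Fri, Sep 6: Mon, Oct 6: Wed, Nov 6: Sat, Dec 6: Mon.
Wednesday occurs in January, October — 2 months.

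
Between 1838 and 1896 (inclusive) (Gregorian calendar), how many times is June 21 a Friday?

Track June 21's weekday year by year (advancing +1, or +2 across a Feb 29):
  1838: Thu  1839: Fri (+1) ✓  1840: Sun (+2)  1841: Mon (+1)  1842: Tue (+1)
  1843: Wed (+1)  1844: Fri (+2) ✓  1845: Sat (+1)  1846: Sun (+1)  1847: Mon (+1)
  1848: Wed (+2)  1849: Thu (+1)  1850: Fri (+1) ✓  1851: Sat (+1)  … (31 more years) …
  1883: Thu (+1)  1884: Sat (+2)  1885: Sun (+1)  1886: Mon (+1)  1887: Tue (+1)
  1888: Thu (+2)  1889: Fri (+1) ✓  1890: Sat (+1)  1891: Sun (+1)  1892: Tue (+2)
  1893: Wed (+1)  1894: Thu (+1)  1895: Fri (+1) ✓  1896: Sun (+2)
Friday years: 1839, 1844, 1850, 1861, 1867, 1872, 1878, 1889, 1895 — 9 in total.

9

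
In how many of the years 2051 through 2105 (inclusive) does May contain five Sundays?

May has 31 days; it has five Sundays when Sunday falls among the first (month-length − 28) days — i.e. when May 1 is one of Sunday/Saturday/Friday.
May 1 by year: 2051:Mon 2052:Wed 2053:Thu 2054:Fri✓ 2055:Sat✓ 2056:Mon 2057:Tue 2058:Wed 2059:Thu 2060:Sat✓ 2061:Sun✓ 2062:Mon 2063:Tue 2064:Thu 2065:Fri✓ …(25 more)… 2091:Tue 2092:Thu 2093:Fri✓ 2094:Sat✓ 2095:Sun✓ 2096:Tue 2097:Wed 2098:Thu 2099:Fri✓ 2100:Sat✓ 2101:Sun✓ 2102:Mon 2103:Tue 2104:Thu 2105:Fri✓
Years with five Sundays: 2054, 2055, 2060, 2061, 2065, 2066, 2067, 2071, 2072, 2076, 2077, 2078, 2082, 2083, 2088, 2089, 2093, 2094, 2095, 2099, 2100, 2101, 2105 → 23.

23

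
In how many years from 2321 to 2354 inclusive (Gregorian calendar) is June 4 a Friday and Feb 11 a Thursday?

Check each year's weekday for June 4 and Feb 11:
  2321: Sat/Fri  2322: Sun/Sat  2323: Mon/Sun  2324: Wed/Mon  2325: Thu/Wed  2326: Fri/Thu ✓  2327: Sat/Fri  2328: Mon/Sat  2329: Tue/Mon  2330: Wed/Tue  2331: Thu/Wed  2332: Sat/Thu  2333: Sun/Sat  2334: Mon/Sun  …(6 more)…  2341: Wed/Tue  2342: Thu/Wed  2343: Fri/Thu ✓  2344: Sun/Fri  2345: Mon/Sun  2346: Tue/Mon  2347: Wed/Tue  2348: Fri/Wed  2349: Sat/Fri  2350: Sun/Sat  2351: Mon/Sun  2352: Wed/Mon  2353: Thu/Wed  2354: Fri/Thu ✓
Both conditions hold in: 2326, 2337, 2343, 2354 — 4.

4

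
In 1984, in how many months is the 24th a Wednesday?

1

Check the 24th of each month of 1984: Jan 24: Tue, Feb 24: Fri, Mar 24: Sat, Apr 24: Tue, May 24: Thu, Jun 24: Sun, Jul 24: Tue, Aug 24: Fri, Sep 24: Mon, Oct 24: Wed, Nov 24: Sat, Dec 24: Mon.
Wednesday occurs in October — 1 month.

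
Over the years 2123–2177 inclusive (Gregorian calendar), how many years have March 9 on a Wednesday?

8

Track March 9's weekday year by year (advancing +1, or +2 across a Feb 29):
  2123: Tue  2124: Thu (+2)  2125: Fri (+1)  2126: Sat (+1)  2127: Sun (+1)
  2128: Tue (+2)  2129: Wed (+1) ✓  2130: Thu (+1)  2131: Fri (+1)  2132: Sun (+2)
  2133: Mon (+1)  2134: Tue (+1)  2135: Wed (+1) ✓  2136: Fri (+2)  … (27 more years) …
  2164: Fri (+2)  2165: Sat (+1)  2166: Sun (+1)  2167: Mon (+1)  2168: Wed (+2) ✓
  2169: Thu (+1)  2170: Fri (+1)  2171: Sat (+1)  2172: Mon (+2)  2173: Tue (+1)
  2174: Wed (+1) ✓  2175: Thu (+1)  2176: Sat (+2)  2177: Sun (+1)
Wednesday years: 2129, 2135, 2140, 2146, 2157, 2163, 2168, 2174 — 8 in total.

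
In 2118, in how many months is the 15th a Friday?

2

Check the 15th of each month of 2118: Jan 15: Sat, Feb 15: Tue, Mar 15: Tue, Apr 15: Fri, May 15: Sun, Jun 15: Wed, Jul 15: Fri, Aug 15: Mon, Sep 15: Thu, Oct 15: Sat, Nov 15: Tue, Dec 15: Thu.
Friday occurs in April, July — 2 months.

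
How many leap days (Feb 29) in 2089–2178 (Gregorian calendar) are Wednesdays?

Leap years in 2089–2178: 21 of them.
Feb 29 weekday advances by 5 (mod 7) from one leap year to the next four years later (or differs when a century non-leap intervenes).
Leap-day weekdays: 2092:Fri 2096:Wed✓ 2104:Fri 2108:Wed✓ 2112:Mon 2116:Sat 2120:Thu 2124:Tue 2128:Sun 2132:Fri 2136:Wed✓ 2140:Mon 2144:Sat 2148:Thu 2152:Tue 2156:Sun 2160:Fri 2164:Wed✓ 2168:Mon 2172:Sat 2176:Thu
Wednesday: 2096, 2108, 2136, 2164 → 4.

4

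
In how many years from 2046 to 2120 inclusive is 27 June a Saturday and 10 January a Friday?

Check each year's weekday for 27 June and 10 January:
  2046: Wed/Wed  2047: Thu/Thu  2048: Sat/Fri ✓  2049: Sun/Sun  2050: Mon/Mon  2051: Tue/Tue  2052: Thu/Wed  2053: Fri/Fri  2054: Sat/Sat  2055: Sun/Sun  2056: Tue/Mon  2057: Wed/Wed  2058: Thu/Thu  2059: Fri/Fri  …(47 more)…  2107: Mon/Mon  2108: Wed/Tue  2109: Thu/Thu  2110: Fri/Fri  2111: Sat/Sat  2112: Mon/Sun  2113: Tue/Tue  2114: Wed/Wed  2115: Thu/Thu  2116: Sat/Fri ✓  2117: Sun/Sun  2118: Mon/Mon  2119: Tue/Tue  2120: Thu/Wed
Both conditions hold in: 2048, 2076, 2116 — 3.

3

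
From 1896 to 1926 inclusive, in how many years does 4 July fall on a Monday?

4

Track 4 July's weekday year by year (advancing +1, or +2 across a Feb 29):
  1896: Sat  1897: Sun (+1)  1898: Mon (+1) ✓  1899: Tue (+1)  1900: Wed (+1)
  1901: Thu (+1)  1902: Fri (+1)  1903: Sat (+1)  1904: Mon (+2) ✓  1905: Tue (+1)
  1906: Wed (+1)  1907: Thu (+1)  1908: Sat (+2)  1909: Sun (+1)  … (3 more years) …
  1913: Fri (+1)  1914: Sat (+1)  1915: Sun (+1)  1916: Tue (+2)  1917: Wed (+1)
  1918: Thu (+1)  1919: Fri (+1)  1920: Sun (+2)  1921: Mon (+1) ✓  1922: Tue (+1)
  1923: Wed (+1)  1924: Fri (+2)  1925: Sat (+1)  1926: Sun (+1)
Monday years: 1898, 1904, 1910, 1921 — 4 in total.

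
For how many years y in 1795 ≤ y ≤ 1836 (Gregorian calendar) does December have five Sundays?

December has 31 days; it has five Sundays when Sunday falls among the first (month-length − 28) days — i.e. when December 1 is one of Sunday/Saturday/Friday.
December 1 by year: 1795:Tue 1796:Thu 1797:Fri✓ 1798:Sat✓ 1799:Sun✓ 1800:Mon 1801:Tue 1802:Wed 1803:Thu 1804:Sat✓ 1805:Sun✓ 1806:Mon 1807:Tue 1808:Thu 1809:Fri✓ …(12 more)… 1822:Sun✓ 1823:Mon 1824:Wed 1825:Thu 1826:Fri✓ 1827:Sat✓ 1828:Mon 1829:Tue 1830:Wed 1831:Thu 1832:Sat✓ 1833:Sun✓ 1834:Mon 1835:Tue 1836:Thu
Years with five Sundays: 1797, 1798, 1799, 1804, 1805, 1809, 1810, 1811, 1815, 1816, 1820, 1821, 1822, 1826, 1827, 1832, 1833 → 17.

17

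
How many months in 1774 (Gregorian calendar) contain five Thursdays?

A month of length L has five Thursdays iff its first Thursday is on day ≤ L−28 (so day 1–3 in a 31-day month, 1–2 in a 30-day month, day 1 in a leap February).
Checking each month of 1774: Jan starts Sat (31d); Feb starts Tue (28d); Mar starts Tue (31d) ✓; Apr starts Fri (30d); May starts Sun (31d); Jun starts Wed (30d) ✓; Jul starts Fri (31d); Aug starts Mon (31d); Sep starts Thu (30d) ✓; Oct starts Sat (31d); Nov starts Tue (30d); Dec starts Thu (31d) ✓.
Five-Thursday months: March, June, September, December → 4.

4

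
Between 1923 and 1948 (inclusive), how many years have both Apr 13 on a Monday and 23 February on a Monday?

Check each year's weekday for Apr 13 and 23 February:
  1923: Fri/Fri  1924: Sun/Sat  1925: Mon/Mon ✓  1926: Tue/Tue  1927: Wed/Wed  1928: Fri/Thu  1929: Sat/Sat  1930: Sun/Sun  1931: Mon/Mon ✓  1932: Wed/Tue  1933: Thu/Thu  1934: Fri/Fri  1935: Sat/Sat  1936: Mon/Sun  1937: Tue/Tue  1938: Wed/Wed  1939: Thu/Thu  1940: Sat/Fri  1941: Sun/Sun  1942: Mon/Mon ✓  1943: Tue/Tue  1944: Thu/Wed  1945: Fri/Fri  1946: Sat/Sat  1947: Sun/Sun  1948: Tue/Mon
Both conditions hold in: 1925, 1931, 1942 — 3.

3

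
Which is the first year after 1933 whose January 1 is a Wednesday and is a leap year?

1936

Jan 1 advances by 2 weekdays after a leap year and by 1 after a common year.
1933: Jan 1 is Sunday.
1934: Monday
1935: Tuesday
1936: Wednesday (leap)
1936 begins on a Wednesday and is a leap year.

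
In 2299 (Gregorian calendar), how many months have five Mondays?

A month of length L has five Mondays iff its first Monday is on day ≤ L−28 (so day 1–3 in a 31-day month, 1–2 in a 30-day month, day 1 in a leap February).
Checking each month of 2299: Jan starts Sun (31d) ✓; Feb starts Wed (28d); Mar starts Wed (31d); Apr starts Sat (30d); May starts Mon (31d) ✓; Jun starts Thu (30d); Jul starts Sat (31d) ✓; Aug starts Tue (31d); Sep starts Fri (30d); Oct starts Sun (31d) ✓; Nov starts Wed (30d); Dec starts Fri (31d).
Five-Monday months: January, May, July, October → 4.

4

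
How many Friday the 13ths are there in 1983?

Check the 13th of each month of 1983: Jan 13: Thu, Feb 13: Sun, Mar 13: Sun, Apr 13: Wed, May 13: Fri, Jun 13: Mon, Jul 13: Wed, Aug 13: Sat, Sep 13: Tue, Oct 13: Thu, Nov 13: Sun, Dec 13: Tue.
Friday occurs in May — 1 month.

1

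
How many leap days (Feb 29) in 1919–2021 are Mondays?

Leap years in 1919–2021: 26 of them.
Feb 29 weekday advances by 5 (mod 7) from one leap year to the next four years later (or differs when a century non-leap intervenes).
Leap-day weekdays: 1920:Sun 1924:Fri 1928:Wed 1932:Mon✓ 1936:Sat 1940:Thu 1944:Tue 1948:Sun 1952:Fri 1956:Wed 1960:Mon✓ 1964:Sat 1968:Thu 1972:Tue 1976:Sun 1980:Fri 1984:Wed 1988:Mon✓ 1992:Sat 1996:Thu 2000:Tue 2004:Sun 2008:Fri 2012:Wed 2016:Mon✓ 2020:Sat
Monday: 1932, 1960, 1988, 2016 → 4.

4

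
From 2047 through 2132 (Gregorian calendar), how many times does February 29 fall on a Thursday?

Leap years in 2047–2132: 21 of them.
Feb 29 weekday advances by 5 (mod 7) from one leap year to the next four years later (or differs when a century non-leap intervenes).
Leap-day weekdays: 2048:Sat 2052:Thu✓ 2056:Tue 2060:Sun 2064:Fri 2068:Wed 2072:Mon 2076:Sat 2080:Thu✓ 2084:Tue 2088:Sun 2092:Fri 2096:Wed 2104:Fri 2108:Wed 2112:Mon 2116:Sat 2120:Thu✓ 2124:Tue 2128:Sun 2132:Fri
Thursday: 2052, 2080, 2120 → 3.

3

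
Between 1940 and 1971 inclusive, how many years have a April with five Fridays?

9

April has 30 days; it has five Fridays when Friday falls among the first (month-length − 28) days — i.e. when April 1 is one of Friday/Thursday.
April 1 by year: 1940:Mon 1941:Tue 1942:Wed 1943:Thu✓ 1944:Sat 1945:Sun 1946:Mon 1947:Tue 1948:Thu✓ 1949:Fri✓ 1950:Sat 1951:Sun 1952:Tue 1953:Wed 1954:Thu✓ 1955:Fri✓ 1956:Sun 1957:Mon 1958:Tue 1959:Wed 1960:Fri✓ 1961:Sat 1962:Sun 1963:Mon 1964:Wed 1965:Thu✓ 1966:Fri✓ 1967:Sat 1968:Mon 1969:Tue 1970:Wed 1971:Thu✓
Years with five Fridays: 1943, 1948, 1949, 1954, 1955, 1960, 1965, 1966, 1971 → 9.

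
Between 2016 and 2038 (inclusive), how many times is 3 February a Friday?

Track 3 February's weekday year by year (advancing +1, or +2 across a Feb 29):
  2016: Wed  2017: Fri (+2) ✓  2018: Sat (+1)  2019: Sun (+1)  2020: Mon (+1)
  2021: Wed (+2)  2022: Thu (+1)  2023: Fri (+1) ✓  2024: Sat (+1)  2025: Mon (+2)
  2026: Tue (+1)  2027: Wed (+1)  2028: Thu (+1)  2029: Sat (+2)  2030: Sun (+1)
  2031: Mon (+1)  2032: Tue (+1)  2033: Thu (+2)  2034: Fri (+1) ✓  2035: Sat (+1)
  2036: Sun (+1)  2037: Tue (+2)  2038: Wed (+1)
Friday years: 2017, 2023, 2034 — 3 in total.

3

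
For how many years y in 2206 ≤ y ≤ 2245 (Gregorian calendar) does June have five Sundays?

12

June has 30 days; it has five Sundays when Sunday falls among the first (month-length − 28) days — i.e. when June 1 is one of Sunday/Saturday.
June 1 by year: 2206:Sun✓ 2207:Mon 2208:Wed 2209:Thu 2210:Fri 2211:Sat✓ 2212:Mon 2213:Tue 2214:Wed 2215:Thu 2216:Sat✓ 2217:Sun✓ 2218:Mon 2219:Tue 2220:Thu …(10 more)… 2231:Wed 2232:Fri 2233:Sat✓ 2234:Sun✓ 2235:Mon 2236:Wed 2237:Thu 2238:Fri 2239:Sat✓ 2240:Mon 2241:Tue 2242:Wed 2243:Thu 2244:Sat✓ 2245:Sun✓
Years with five Sundays: 2206, 2211, 2216, 2217, 2222, 2223, 2228, 2233, 2234, 2239, 2244, 2245 → 12.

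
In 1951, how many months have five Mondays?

A month of length L has five Mondays iff its first Monday is on day ≤ L−28 (so day 1–3 in a 31-day month, 1–2 in a 30-day month, day 1 in a leap February).
Checking each month of 1951: Jan starts Mon (31d) ✓; Feb starts Thu (28d); Mar starts Thu (31d); Apr starts Sun (30d) ✓; May starts Tue (31d); Jun starts Fri (30d); Jul starts Sun (31d) ✓; Aug starts Wed (31d); Sep starts Sat (30d); Oct starts Mon (31d) ✓; Nov starts Thu (30d); Dec starts Sat (31d) ✓.
Five-Monday months: January, April, July, October, December → 5.

5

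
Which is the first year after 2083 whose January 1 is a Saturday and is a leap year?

Jan 1 advances by 2 weekdays after a leap year and by 1 after a common year.
2083: Jan 1 is Friday.
2084: Saturday (leap)
2084 begins on a Saturday and is a leap year.

2084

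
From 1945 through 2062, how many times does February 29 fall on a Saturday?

Leap years in 1945–2062: 29 of them.
Feb 29 weekday advances by 5 (mod 7) from one leap year to the next four years later (or differs when a century non-leap intervenes).
Leap-day weekdays: 1948:Sun 1952:Fri 1956:Wed 1960:Mon 1964:Sat✓ 1968:Thu 1972:Tue 1976:Sun 1980:Fri 1984:Wed 1988:Mon 1992:Sat✓ 1996:Thu …(3 more)… 2012:Wed 2016:Mon 2020:Sat✓ 2024:Thu 2028:Tue 2032:Sun 2036:Fri 2040:Wed 2044:Mon 2048:Sat✓ 2052:Thu 2056:Tue 2060:Sun
Saturday: 1964, 1992, 2020, 2048 → 4.

4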